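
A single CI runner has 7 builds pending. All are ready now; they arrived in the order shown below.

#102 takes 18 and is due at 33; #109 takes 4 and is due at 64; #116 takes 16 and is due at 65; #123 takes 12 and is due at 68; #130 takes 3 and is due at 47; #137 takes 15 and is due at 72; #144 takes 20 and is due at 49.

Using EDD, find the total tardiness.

EDD (increasing due date): #102 #130 #144 #109 #116 #123 #137.
#102: 0→18, due 33, tardiness 0
#130: 18→21, due 47, tardiness 0
#144: 21→41, due 49, tardiness 0
#109: 41→45, due 64, tardiness 0
#116: 45→61, due 65, tardiness 0
#123: 61→73, due 68, tardiness 5
#137: 73→88, due 72, tardiness 16
Sum = 0+0+0+0+0+5+16 = 21.

21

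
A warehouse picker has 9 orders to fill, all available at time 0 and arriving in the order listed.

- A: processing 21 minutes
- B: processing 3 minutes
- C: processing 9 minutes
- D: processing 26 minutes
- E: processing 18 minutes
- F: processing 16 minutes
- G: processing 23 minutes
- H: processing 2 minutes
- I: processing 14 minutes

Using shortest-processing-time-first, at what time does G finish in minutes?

106

SPT (increasing processing time): H B C I F E A G D.
H: 0→2
B: 2→5
C: 5→14
I: 14→28
F: 28→44
E: 44→62
A: 62→83
G: 83→106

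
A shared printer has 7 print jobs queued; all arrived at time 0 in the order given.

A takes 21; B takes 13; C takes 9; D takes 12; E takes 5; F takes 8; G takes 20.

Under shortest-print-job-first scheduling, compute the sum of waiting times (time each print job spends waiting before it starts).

188

SPT (increasing processing time): E F C D B G A.
E: waits 0, runs 0→5
F: waits 5, runs 5→13
C: waits 13, runs 13→22
D: waits 22, runs 22→34
B: waits 34, runs 34→47
G: waits 47, runs 47→67
A: waits 67, runs 67→88
Sum = 0+5+13+22+34+47+67 = 188.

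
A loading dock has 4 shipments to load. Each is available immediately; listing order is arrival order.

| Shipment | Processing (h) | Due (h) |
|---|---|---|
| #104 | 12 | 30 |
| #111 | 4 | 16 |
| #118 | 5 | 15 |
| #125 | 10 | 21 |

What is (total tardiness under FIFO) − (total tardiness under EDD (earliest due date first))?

FIFO (arrival order): #104 #111 #118 #125.
#104: 0→12, due 30, tardiness 0
#111: 12→16, due 16, tardiness 0
#118: 16→21, due 15, tardiness 6
#125: 21→31, due 21, tardiness 10
Sum = 0+0+6+10 = 16.
EDD (increasing due date): #118 #111 #125 #104.
#118: 0→5, due 15, tardiness 0
#111: 5→9, due 16, tardiness 0
#125: 9→19, due 21, tardiness 0
#104: 19→31, due 30, tardiness 1
Sum = 0+0+0+1 = 1.
Difference = 16 − 1 = 15.

15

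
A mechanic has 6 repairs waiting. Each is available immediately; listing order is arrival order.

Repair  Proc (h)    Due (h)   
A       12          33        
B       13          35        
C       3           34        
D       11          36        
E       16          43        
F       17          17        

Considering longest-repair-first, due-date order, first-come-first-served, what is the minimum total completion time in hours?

231

LPT (decreasing processing time): F E B A D C.
F: 0→17
E: 17→33
B: 33→46
A: 46→58
D: 58→69
C: 69→72
Sum = 17+33+46+58+69+72 = 295.
EDD (increasing due date): F A C B D E.
F: 0→17
A: 17→29
C: 29→32
B: 32→45
D: 45→56
E: 56→72
Sum = 17+29+32+45+56+72 = 251.
FIFO (arrival order): A B C D E F.
A: 0→12
B: 12→25
C: 25→28
D: 28→39
E: 39→55
F: 55→72
Sum = 12+25+28+39+55+72 = 231.
LPT 295, EDD 251, FIFO 231 → minimum 231.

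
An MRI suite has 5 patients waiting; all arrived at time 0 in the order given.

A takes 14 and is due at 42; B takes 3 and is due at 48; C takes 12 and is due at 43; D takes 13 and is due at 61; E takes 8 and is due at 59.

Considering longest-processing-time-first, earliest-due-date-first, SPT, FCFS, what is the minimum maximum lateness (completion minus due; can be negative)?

LPT (decreasing processing time): A D C E B.
A: 0→14, due 42, lateness -28
D: 14→27, due 61, lateness -34
C: 27→39, due 43, lateness -4
E: 39→47, due 59, lateness -12
B: 47→50, due 48, lateness 2
Maximum = 2.
EDD (increasing due date): A C B E D.
A: 0→14, due 42, lateness -28
C: 14→26, due 43, lateness -17
B: 26→29, due 48, lateness -19
E: 29→37, due 59, lateness -22
D: 37→50, due 61, lateness -11
Maximum = -11.
SPT (increasing processing time): B E C D A.
B: 0→3, due 48, lateness -45
E: 3→11, due 59, lateness -48
C: 11→23, due 43, lateness -20
D: 23→36, due 61, lateness -25
A: 36→50, due 42, lateness 8
Maximum = 8.
FIFO (arrival order): A B C D E.
A: 0→14, due 42, lateness -28
B: 14→17, due 48, lateness -31
C: 17→29, due 43, lateness -14
D: 29→42, due 61, lateness -19
E: 42→50, due 59, lateness -9
Maximum = -9.
LPT 2, EDD -11, SPT 8, FIFO -9 → minimum -11.

-11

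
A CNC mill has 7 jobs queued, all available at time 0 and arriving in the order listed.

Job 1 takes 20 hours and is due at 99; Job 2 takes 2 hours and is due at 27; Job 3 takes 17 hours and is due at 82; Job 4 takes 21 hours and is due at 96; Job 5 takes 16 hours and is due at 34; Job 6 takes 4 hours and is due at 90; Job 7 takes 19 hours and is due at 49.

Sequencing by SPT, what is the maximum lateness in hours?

SPT (increasing processing time): Job 2 Job 6 Job 5 Job 3 Job 7 Job 1 Job 4.
Job 2: 0→2, due 27, lateness -25
Job 6: 2→6, due 90, lateness -84
Job 5: 6→22, due 34, lateness -12
Job 3: 22→39, due 82, lateness -43
Job 7: 39→58, due 49, lateness 9
Job 1: 58→78, due 99, lateness -21
Job 4: 78→99, due 96, lateness 3
Maximum = 9.

9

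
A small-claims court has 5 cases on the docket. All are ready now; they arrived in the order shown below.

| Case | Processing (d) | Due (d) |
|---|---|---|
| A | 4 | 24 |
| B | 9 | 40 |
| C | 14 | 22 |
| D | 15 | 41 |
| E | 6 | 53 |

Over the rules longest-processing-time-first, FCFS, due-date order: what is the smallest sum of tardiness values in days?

1

LPT (decreasing processing time): D C B E A.
D: 0→15, due 41, tardiness 0
C: 15→29, due 22, tardiness 7
B: 29→38, due 40, tardiness 0
E: 38→44, due 53, tardiness 0
A: 44→48, due 24, tardiness 24
Sum = 0+7+0+0+24 = 31.
FIFO (arrival order): A B C D E.
A: 0→4, due 24, tardiness 0
B: 4→13, due 40, tardiness 0
C: 13→27, due 22, tardiness 5
D: 27→42, due 41, tardiness 1
E: 42→48, due 53, tardiness 0
Sum = 0+0+5+1+0 = 6.
EDD (increasing due date): C A B D E.
C: 0→14, due 22, tardiness 0
A: 14→18, due 24, tardiness 0
B: 18→27, due 40, tardiness 0
D: 27→42, due 41, tardiness 1
E: 42→48, due 53, tardiness 0
Sum = 0+0+0+1+0 = 1.
LPT 31, FIFO 6, EDD 1 → minimum 1.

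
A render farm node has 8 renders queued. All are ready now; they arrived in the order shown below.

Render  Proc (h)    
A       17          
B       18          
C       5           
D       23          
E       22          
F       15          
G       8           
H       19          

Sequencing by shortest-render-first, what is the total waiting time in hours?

340

SPT (increasing processing time): C G F A B H E D.
C: waits 0, runs 0→5
G: waits 5, runs 5→13
F: waits 13, runs 13→28
A: waits 28, runs 28→45
B: waits 45, runs 45→63
H: waits 63, runs 63→82
E: waits 82, runs 82→104
D: waits 104, runs 104→127
Sum = 0+5+13+28+45+63+82+104 = 340.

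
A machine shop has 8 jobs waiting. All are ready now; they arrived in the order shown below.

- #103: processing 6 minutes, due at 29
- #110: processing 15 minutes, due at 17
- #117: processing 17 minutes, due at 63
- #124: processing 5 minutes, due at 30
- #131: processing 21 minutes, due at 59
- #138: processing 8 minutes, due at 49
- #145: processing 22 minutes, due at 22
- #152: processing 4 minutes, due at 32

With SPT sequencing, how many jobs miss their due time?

3

SPT (increasing processing time): #152 #124 #103 #138 #110 #117 #131 #145.
#152: 0→4, due 32, tardiness 0
#124: 4→9, due 30, tardiness 0
#103: 9→15, due 29, tardiness 0
#138: 15→23, due 49, tardiness 0
#110: 23→38, due 17, tardiness 21
#117: 38→55, due 63, tardiness 0
#131: 55→76, due 59, tardiness 17
#145: 76→98, due 22, tardiness 76
Late jobs: 3.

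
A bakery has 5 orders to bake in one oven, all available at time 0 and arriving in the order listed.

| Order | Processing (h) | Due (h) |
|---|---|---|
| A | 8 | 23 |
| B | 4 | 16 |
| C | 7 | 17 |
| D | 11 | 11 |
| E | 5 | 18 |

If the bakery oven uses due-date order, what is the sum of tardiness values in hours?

26

EDD (increasing due date): D B C E A.
D: 0→11, due 11, tardiness 0
B: 11→15, due 16, tardiness 0
C: 15→22, due 17, tardiness 5
E: 22→27, due 18, tardiness 9
A: 27→35, due 23, tardiness 12
Sum = 0+0+5+9+12 = 26.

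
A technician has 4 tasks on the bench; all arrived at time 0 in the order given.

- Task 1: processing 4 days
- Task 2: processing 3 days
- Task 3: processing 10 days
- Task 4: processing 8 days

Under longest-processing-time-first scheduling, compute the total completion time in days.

75

LPT (decreasing processing time): Task 3 Task 4 Task 1 Task 2.
Task 3: 0→10
Task 4: 10→18
Task 1: 18→22
Task 2: 22→25
Sum = 10+18+22+25 = 75.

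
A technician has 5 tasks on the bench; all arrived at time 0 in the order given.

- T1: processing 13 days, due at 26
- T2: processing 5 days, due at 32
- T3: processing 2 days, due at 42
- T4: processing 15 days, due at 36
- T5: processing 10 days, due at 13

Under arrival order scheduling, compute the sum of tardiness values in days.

32

FIFO (arrival order): T1 T2 T3 T4 T5.
T1: 0→13, due 26, tardiness 0
T2: 13→18, due 32, tardiness 0
T3: 18→20, due 42, tardiness 0
T4: 20→35, due 36, tardiness 0
T5: 35→45, due 13, tardiness 32
Sum = 0+0+0+0+32 = 32.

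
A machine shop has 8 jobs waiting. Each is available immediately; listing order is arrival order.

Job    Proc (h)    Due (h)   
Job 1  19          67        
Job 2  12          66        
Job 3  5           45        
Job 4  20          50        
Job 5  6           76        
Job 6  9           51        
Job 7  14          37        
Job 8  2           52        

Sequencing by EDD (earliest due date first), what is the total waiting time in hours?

313

EDD (increasing due date): Job 7 Job 3 Job 4 Job 6 Job 8 Job 2 Job 1 Job 5.
Job 7: waits 0, runs 0→14
Job 3: waits 14, runs 14→19
Job 4: waits 19, runs 19→39
Job 6: waits 39, runs 39→48
Job 8: waits 48, runs 48→50
Job 2: waits 50, runs 50→62
Job 1: waits 62, runs 62→81
Job 5: waits 81, runs 81→87
Sum = 0+14+19+39+48+50+62+81 = 313.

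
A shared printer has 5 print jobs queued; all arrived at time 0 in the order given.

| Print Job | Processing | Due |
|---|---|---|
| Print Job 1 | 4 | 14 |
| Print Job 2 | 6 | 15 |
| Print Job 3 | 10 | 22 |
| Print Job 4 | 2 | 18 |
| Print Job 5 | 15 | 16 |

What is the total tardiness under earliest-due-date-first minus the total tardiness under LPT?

EDD (increasing due date): Print Job 1 Print Job 2 Print Job 5 Print Job 4 Print Job 3.
Print Job 1: 0→4, due 14, tardiness 0
Print Job 2: 4→10, due 15, tardiness 0
Print Job 5: 10→25, due 16, tardiness 9
Print Job 4: 25→27, due 18, tardiness 9
Print Job 3: 27→37, due 22, tardiness 15
Sum = 0+0+9+9+15 = 33.
LPT (decreasing processing time): Print Job 5 Print Job 3 Print Job 2 Print Job 1 Print Job 4.
Print Job 5: 0→15, due 16, tardiness 0
Print Job 3: 15→25, due 22, tardiness 3
Print Job 2: 25→31, due 15, tardiness 16
Print Job 1: 31→35, due 14, tardiness 21
Print Job 4: 35→37, due 18, tardiness 19
Sum = 0+3+16+21+19 = 59.
Difference = 33 − 59 = -26.

-26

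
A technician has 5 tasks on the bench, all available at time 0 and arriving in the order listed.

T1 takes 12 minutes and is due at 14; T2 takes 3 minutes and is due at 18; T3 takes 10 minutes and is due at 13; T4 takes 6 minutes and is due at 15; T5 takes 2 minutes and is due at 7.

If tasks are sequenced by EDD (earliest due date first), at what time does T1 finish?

EDD (increasing due date): T5 T3 T1 T4 T2.
T5: 0→2
T3: 2→12
T1: 12→24

24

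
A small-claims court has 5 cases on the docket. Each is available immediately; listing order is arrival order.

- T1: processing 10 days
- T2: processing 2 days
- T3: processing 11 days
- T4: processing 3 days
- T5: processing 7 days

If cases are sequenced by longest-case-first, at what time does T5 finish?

28

LPT (decreasing processing time): T3 T1 T5 T4 T2.
T3: 0→11
T1: 11→21
T5: 21→28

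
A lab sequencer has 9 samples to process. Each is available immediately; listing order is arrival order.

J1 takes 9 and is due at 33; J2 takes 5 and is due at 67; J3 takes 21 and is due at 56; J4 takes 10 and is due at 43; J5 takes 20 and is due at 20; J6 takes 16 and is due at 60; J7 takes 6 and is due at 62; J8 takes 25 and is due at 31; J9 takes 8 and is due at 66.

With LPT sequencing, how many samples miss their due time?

7

LPT (decreasing processing time): J8 J3 J5 J6 J4 J1 J9 J7 J2.
J8: 0→25, due 31, tardiness 0
J3: 25→46, due 56, tardiness 0
J5: 46→66, due 20, tardiness 46
J6: 66→82, due 60, tardiness 22
J4: 82→92, due 43, tardiness 49
J1: 92→101, due 33, tardiness 68
J9: 101→109, due 66, tardiness 43
J7: 109→115, due 62, tardiness 53
J2: 115→120, due 67, tardiness 53
Late samples: 7.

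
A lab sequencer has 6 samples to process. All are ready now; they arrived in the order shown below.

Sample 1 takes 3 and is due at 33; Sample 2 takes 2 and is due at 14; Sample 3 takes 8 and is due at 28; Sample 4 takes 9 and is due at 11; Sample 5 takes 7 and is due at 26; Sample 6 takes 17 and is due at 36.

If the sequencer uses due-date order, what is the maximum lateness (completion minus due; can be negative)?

10

EDD (increasing due date): Sample 4 Sample 2 Sample 5 Sample 3 Sample 1 Sample 6.
Sample 4: 0→9, due 11, lateness -2
Sample 2: 9→11, due 14, lateness -3
Sample 5: 11→18, due 26, lateness -8
Sample 3: 18→26, due 28, lateness -2
Sample 1: 26→29, due 33, lateness -4
Sample 6: 29→46, due 36, lateness 10
Maximum = 10.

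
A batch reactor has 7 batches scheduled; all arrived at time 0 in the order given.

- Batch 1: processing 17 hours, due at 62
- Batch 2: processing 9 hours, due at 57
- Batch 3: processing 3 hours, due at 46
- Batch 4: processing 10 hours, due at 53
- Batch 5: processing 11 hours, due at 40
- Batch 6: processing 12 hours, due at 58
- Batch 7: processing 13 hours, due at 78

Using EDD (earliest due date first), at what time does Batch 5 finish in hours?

EDD (increasing due date): Batch 5 Batch 3 Batch 4 Batch 2 Batch 6 Batch 1 Batch 7.
Batch 5: 0→11

11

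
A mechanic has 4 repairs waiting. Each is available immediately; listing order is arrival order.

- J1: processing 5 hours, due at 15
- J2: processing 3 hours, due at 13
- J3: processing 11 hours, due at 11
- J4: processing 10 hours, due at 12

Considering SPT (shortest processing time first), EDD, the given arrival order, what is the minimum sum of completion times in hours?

SPT (increasing processing time): J2 J1 J4 J3.
J2: 0→3
J1: 3→8
J4: 8→18
J3: 18→29
Sum = 3+8+18+29 = 58.
EDD (increasing due date): J3 J4 J2 J1.
J3: 0→11
J4: 11→21
J2: 21→24
J1: 24→29
Sum = 11+21+24+29 = 85.
FIFO (arrival order): J1 J2 J3 J4.
J1: 0→5
J2: 5→8
J3: 8→19
J4: 19→29
Sum = 5+8+19+29 = 61.
SPT 58, EDD 85, FIFO 61 → minimum 58.

58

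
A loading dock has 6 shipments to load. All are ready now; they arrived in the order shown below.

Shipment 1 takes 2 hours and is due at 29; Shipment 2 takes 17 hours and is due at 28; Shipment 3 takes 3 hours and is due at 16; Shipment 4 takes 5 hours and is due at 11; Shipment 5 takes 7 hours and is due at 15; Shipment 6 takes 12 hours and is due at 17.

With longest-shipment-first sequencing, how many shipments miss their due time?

LPT (decreasing processing time): Shipment 2 Shipment 6 Shipment 5 Shipment 4 Shipment 3 Shipment 1.
Shipment 2: 0→17, due 28, tardiness 0
Shipment 6: 17→29, due 17, tardiness 12
Shipment 5: 29→36, due 15, tardiness 21
Shipment 4: 36→41, due 11, tardiness 30
Shipment 3: 41→44, due 16, tardiness 28
Shipment 1: 44→46, due 29, tardiness 17
Late shipments: 5.

5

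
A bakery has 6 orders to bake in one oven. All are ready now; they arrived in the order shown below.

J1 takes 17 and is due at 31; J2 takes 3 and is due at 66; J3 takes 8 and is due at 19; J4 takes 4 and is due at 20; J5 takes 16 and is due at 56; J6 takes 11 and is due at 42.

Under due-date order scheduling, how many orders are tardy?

0

EDD (increasing due date): J3 J4 J1 J6 J5 J2.
J3: 0→8, due 19, tardiness 0
J4: 8→12, due 20, tardiness 0
J1: 12→29, due 31, tardiness 0
J6: 29→40, due 42, tardiness 0
J5: 40→56, due 56, tardiness 0
J2: 56→59, due 66, tardiness 0
Late orders: 0.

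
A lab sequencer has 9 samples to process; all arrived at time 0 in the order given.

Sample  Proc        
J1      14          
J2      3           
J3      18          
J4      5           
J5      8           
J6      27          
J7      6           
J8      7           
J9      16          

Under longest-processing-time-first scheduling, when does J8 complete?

LPT (decreasing processing time): J6 J3 J9 J1 J5 J8 J7 J4 J2.
J6: 0→27
J3: 27→45
J9: 45→61
J1: 61→75
J5: 75→83
J8: 83→90

90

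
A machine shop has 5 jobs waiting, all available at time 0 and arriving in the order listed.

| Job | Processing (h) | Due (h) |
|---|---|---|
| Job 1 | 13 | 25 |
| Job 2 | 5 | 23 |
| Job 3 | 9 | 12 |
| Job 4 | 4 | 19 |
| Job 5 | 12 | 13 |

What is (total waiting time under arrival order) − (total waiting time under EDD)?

4

FIFO (arrival order): Job 1 Job 2 Job 3 Job 4 Job 5.
Job 1: waits 0, runs 0→13
Job 2: waits 13, runs 13→18
Job 3: waits 18, runs 18→27
Job 4: waits 27, runs 27→31
Job 5: waits 31, runs 31→43
Sum = 0+13+18+27+31 = 89.
EDD (increasing due date): Job 3 Job 5 Job 4 Job 2 Job 1.
Job 3: waits 0, runs 0→9
Job 5: waits 9, runs 9→21
Job 4: waits 21, runs 21→25
Job 2: waits 25, runs 25→30
Job 1: waits 30, runs 30→43
Sum = 0+9+21+25+30 = 85.
Difference = 89 − 85 = 4.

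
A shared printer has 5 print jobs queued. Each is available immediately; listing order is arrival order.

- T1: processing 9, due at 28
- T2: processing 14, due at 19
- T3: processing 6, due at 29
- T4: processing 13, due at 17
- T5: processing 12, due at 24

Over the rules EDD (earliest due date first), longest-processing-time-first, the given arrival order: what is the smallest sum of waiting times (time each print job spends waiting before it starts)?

EDD (increasing due date): T4 T2 T5 T1 T3.
T4: waits 0, runs 0→13
T2: waits 13, runs 13→27
T5: waits 27, runs 27→39
T1: waits 39, runs 39→48
T3: waits 48, runs 48→54
Sum = 0+13+27+39+48 = 127.
LPT (decreasing processing time): T2 T4 T5 T1 T3.
T2: waits 0, runs 0→14
T4: waits 14, runs 14→27
T5: waits 27, runs 27→39
T1: waits 39, runs 39→48
T3: waits 48, runs 48→54
Sum = 0+14+27+39+48 = 128.
FIFO (arrival order): T1 T2 T3 T4 T5.
T1: waits 0, runs 0→9
T2: waits 9, runs 9→23
T3: waits 23, runs 23→29
T4: waits 29, runs 29→42
T5: waits 42, runs 42→54
Sum = 0+9+23+29+42 = 103.
EDD 127, LPT 128, FIFO 103 → minimum 103.

103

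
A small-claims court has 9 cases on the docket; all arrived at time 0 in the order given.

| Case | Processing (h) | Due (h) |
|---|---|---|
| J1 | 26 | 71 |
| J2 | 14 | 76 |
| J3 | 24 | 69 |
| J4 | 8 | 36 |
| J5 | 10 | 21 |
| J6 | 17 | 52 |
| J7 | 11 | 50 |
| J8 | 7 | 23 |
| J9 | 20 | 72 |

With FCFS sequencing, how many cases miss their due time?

FIFO (arrival order): J1 J2 J3 J4 J5 J6 J7 J8 J9.
J1: 0→26, due 71, tardiness 0
J2: 26→40, due 76, tardiness 0
J3: 40→64, due 69, tardiness 0
J4: 64→72, due 36, tardiness 36
J5: 72→82, due 21, tardiness 61
J6: 82→99, due 52, tardiness 47
J7: 99→110, due 50, tardiness 60
J8: 110→117, due 23, tardiness 94
J9: 117→137, due 72, tardiness 65
Late cases: 6.

6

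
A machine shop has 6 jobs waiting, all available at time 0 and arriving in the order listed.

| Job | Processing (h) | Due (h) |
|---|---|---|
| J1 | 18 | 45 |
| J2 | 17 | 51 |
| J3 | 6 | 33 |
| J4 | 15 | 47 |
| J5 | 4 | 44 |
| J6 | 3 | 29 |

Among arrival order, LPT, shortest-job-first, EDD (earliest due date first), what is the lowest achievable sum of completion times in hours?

FIFO (arrival order): J1 J2 J3 J4 J5 J6.
J1: 0→18
J2: 18→35
J3: 35→41
J4: 41→56
J5: 56→60
J6: 60→63
Sum = 18+35+41+56+60+63 = 273.
LPT (decreasing processing time): J1 J2 J4 J3 J5 J6.
J1: 0→18
J2: 18→35
J4: 35→50
J3: 50→56
J5: 56→60
J6: 60→63
Sum = 18+35+50+56+60+63 = 282.
SPT (increasing processing time): J6 J5 J3 J4 J2 J1.
J6: 0→3
J5: 3→7
J3: 7→13
J4: 13→28
J2: 28→45
J1: 45→63
Sum = 3+7+13+28+45+63 = 159.
EDD (increasing due date): J6 J3 J5 J1 J4 J2.
J6: 0→3
J3: 3→9
J5: 9→13
J1: 13→31
J4: 31→46
J2: 46→63
Sum = 3+9+13+31+46+63 = 165.
FIFO 273, LPT 282, SPT 159, EDD 165 → minimum 159.

159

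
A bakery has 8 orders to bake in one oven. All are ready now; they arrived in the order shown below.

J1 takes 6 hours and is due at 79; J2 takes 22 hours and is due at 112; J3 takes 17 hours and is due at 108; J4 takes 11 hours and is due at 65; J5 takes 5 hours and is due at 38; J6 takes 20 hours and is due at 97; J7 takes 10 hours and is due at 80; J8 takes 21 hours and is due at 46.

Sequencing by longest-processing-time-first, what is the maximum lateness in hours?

74

LPT (decreasing processing time): J2 J8 J6 J3 J4 J7 J1 J5.
J2: 0→22, due 112, lateness -90
J8: 22→43, due 46, lateness -3
J6: 43→63, due 97, lateness -34
J3: 63→80, due 108, lateness -28
J4: 80→91, due 65, lateness 26
J7: 91→101, due 80, lateness 21
J1: 101→107, due 79, lateness 28
J5: 107→112, due 38, lateness 74
Maximum = 74.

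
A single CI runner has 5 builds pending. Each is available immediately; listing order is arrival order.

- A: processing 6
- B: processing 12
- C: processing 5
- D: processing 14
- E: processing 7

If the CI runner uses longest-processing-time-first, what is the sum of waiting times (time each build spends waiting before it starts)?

LPT (decreasing processing time): D B E A C.
D: waits 0, runs 0→14
B: waits 14, runs 14→26
E: waits 26, runs 26→33
A: waits 33, runs 33→39
C: waits 39, runs 39→44
Sum = 0+14+26+33+39 = 112.

112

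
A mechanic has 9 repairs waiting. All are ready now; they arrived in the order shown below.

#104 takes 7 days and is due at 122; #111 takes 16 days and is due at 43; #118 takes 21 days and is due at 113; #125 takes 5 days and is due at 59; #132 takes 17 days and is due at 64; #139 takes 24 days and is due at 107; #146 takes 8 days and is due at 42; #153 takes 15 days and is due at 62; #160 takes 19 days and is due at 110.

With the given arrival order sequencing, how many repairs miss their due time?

4

FIFO (arrival order): #104 #111 #118 #125 #132 #139 #146 #153 #160.
#104: 0→7, due 122, tardiness 0
#111: 7→23, due 43, tardiness 0
#118: 23→44, due 113, tardiness 0
#125: 44→49, due 59, tardiness 0
#132: 49→66, due 64, tardiness 2
#139: 66→90, due 107, tardiness 0
#146: 90→98, due 42, tardiness 56
#153: 98→113, due 62, tardiness 51
#160: 113→132, due 110, tardiness 22
Late repairs: 4.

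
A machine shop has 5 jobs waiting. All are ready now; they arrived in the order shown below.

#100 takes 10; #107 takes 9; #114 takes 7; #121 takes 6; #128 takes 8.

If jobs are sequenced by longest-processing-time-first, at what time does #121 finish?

LPT (decreasing processing time): #100 #107 #128 #114 #121.
#100: 0→10
#107: 10→19
#128: 19→27
#114: 27→34
#121: 34→40

40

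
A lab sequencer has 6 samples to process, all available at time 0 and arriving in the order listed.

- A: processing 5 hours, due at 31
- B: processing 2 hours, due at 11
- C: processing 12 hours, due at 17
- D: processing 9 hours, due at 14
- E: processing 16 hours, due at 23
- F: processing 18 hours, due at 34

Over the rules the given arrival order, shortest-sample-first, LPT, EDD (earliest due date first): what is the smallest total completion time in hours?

159

FIFO (arrival order): A B C D E F.
A: 0→5
B: 5→7
C: 7→19
D: 19→28
E: 28→44
F: 44→62
Sum = 5+7+19+28+44+62 = 165.
SPT (increasing processing time): B A D C E F.
B: 0→2
A: 2→7
D: 7→16
C: 16→28
E: 28→44
F: 44→62
Sum = 2+7+16+28+44+62 = 159.
LPT (decreasing processing time): F E C D A B.
F: 0→18
E: 18→34
C: 34→46
D: 46→55
A: 55→60
B: 60→62
Sum = 18+34+46+55+60+62 = 275.
EDD (increasing due date): B D C E A F.
B: 0→2
D: 2→11
C: 11→23
E: 23→39
A: 39→44
F: 44→62
Sum = 2+11+23+39+44+62 = 181.
FIFO 165, SPT 159, LPT 275, EDD 181 → minimum 159.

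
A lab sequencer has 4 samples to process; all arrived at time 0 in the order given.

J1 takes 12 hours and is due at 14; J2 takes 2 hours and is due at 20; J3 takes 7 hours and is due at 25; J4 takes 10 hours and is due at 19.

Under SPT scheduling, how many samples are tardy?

SPT (increasing processing time): J2 J3 J4 J1.
J2: 0→2, due 20, tardiness 0
J3: 2→9, due 25, tardiness 0
J4: 9→19, due 19, tardiness 0
J1: 19→31, due 14, tardiness 17
Late samples: 1.

1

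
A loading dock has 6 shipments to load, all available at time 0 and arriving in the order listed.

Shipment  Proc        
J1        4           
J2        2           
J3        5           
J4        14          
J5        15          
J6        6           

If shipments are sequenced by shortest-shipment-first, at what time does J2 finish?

2

SPT (increasing processing time): J2 J1 J3 J6 J4 J5.
J2: 0→2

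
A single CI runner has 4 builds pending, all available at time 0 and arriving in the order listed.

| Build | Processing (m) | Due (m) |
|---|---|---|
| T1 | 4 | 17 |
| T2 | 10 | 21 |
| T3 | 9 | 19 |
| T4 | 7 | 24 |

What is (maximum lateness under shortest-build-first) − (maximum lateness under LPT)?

SPT (increasing processing time): T1 T4 T3 T2.
T1: 0→4, due 17, lateness -13
T4: 4→11, due 24, lateness -13
T3: 11→20, due 19, lateness 1
T2: 20→30, due 21, lateness 9
Maximum = 9.
LPT (decreasing processing time): T2 T3 T4 T1.
T2: 0→10, due 21, lateness -11
T3: 10→19, due 19, lateness 0
T4: 19→26, due 24, lateness 2
T1: 26→30, due 17, lateness 13
Maximum = 13.
Difference = 9 − 13 = -4.

-4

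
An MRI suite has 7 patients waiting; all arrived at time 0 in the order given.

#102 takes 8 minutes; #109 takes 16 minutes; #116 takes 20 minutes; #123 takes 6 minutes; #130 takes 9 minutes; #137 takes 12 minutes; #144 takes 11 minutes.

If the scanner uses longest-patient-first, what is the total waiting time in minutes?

LPT (decreasing processing time): #116 #109 #137 #144 #130 #102 #123.
#116: waits 0, runs 0→20
#109: waits 20, runs 20→36
#137: waits 36, runs 36→48
#144: waits 48, runs 48→59
#130: waits 59, runs 59→68
#102: waits 68, runs 68→76
#123: waits 76, runs 76→82
Sum = 0+20+36+48+59+68+76 = 307.

307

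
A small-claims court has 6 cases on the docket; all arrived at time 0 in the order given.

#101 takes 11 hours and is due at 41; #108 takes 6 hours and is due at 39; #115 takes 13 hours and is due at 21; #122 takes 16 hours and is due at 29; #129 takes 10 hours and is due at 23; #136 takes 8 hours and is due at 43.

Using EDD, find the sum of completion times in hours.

240

EDD (increasing due date): #115 #129 #122 #108 #101 #136.
#115: 0→13
#129: 13→23
#122: 23→39
#108: 39→45
#101: 45→56
#136: 56→64
Sum = 13+23+39+45+56+64 = 240.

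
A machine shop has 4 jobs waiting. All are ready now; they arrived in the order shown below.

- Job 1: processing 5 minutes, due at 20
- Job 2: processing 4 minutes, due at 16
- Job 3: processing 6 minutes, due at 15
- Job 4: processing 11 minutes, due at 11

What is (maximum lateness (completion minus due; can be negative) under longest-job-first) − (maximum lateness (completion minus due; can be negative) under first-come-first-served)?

LPT (decreasing processing time): Job 4 Job 3 Job 1 Job 2.
Job 4: 0→11, due 11, lateness 0
Job 3: 11→17, due 15, lateness 2
Job 1: 17→22, due 20, lateness 2
Job 2: 22→26, due 16, lateness 10
Maximum = 10.
FIFO (arrival order): Job 1 Job 2 Job 3 Job 4.
Job 1: 0→5, due 20, lateness -15
Job 2: 5→9, due 16, lateness -7
Job 3: 9→15, due 15, lateness 0
Job 4: 15→26, due 11, lateness 15
Maximum = 15.
Difference = 10 − 15 = -5.

-5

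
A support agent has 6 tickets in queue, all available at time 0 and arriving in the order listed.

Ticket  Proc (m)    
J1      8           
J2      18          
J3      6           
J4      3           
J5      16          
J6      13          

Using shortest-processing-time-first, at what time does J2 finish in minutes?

SPT (increasing processing time): J4 J3 J1 J6 J5 J2.
J4: 0→3
J3: 3→9
J1: 9→17
J6: 17→30
J5: 30→46
J2: 46→64

64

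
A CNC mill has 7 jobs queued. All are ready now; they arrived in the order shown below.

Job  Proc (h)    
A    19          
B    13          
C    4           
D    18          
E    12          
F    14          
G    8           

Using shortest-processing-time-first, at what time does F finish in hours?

51

SPT (increasing processing time): C G E B F D A.
C: 0→4
G: 4→12
E: 12→24
B: 24→37
F: 37→51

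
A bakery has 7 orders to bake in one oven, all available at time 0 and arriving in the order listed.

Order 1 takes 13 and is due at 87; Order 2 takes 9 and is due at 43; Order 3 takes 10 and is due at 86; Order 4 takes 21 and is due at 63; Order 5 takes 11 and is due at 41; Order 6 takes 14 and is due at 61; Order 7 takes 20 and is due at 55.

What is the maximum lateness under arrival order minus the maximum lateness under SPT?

FIFO (arrival order): Order 1 Order 2 Order 3 Order 4 Order 5 Order 6 Order 7.
Order 1: 0→13, due 87, lateness -74
Order 2: 13→22, due 43, lateness -21
Order 3: 22→32, due 86, lateness -54
Order 4: 32→53, due 63, lateness -10
Order 5: 53→64, due 41, lateness 23
Order 6: 64→78, due 61, lateness 17
Order 7: 78→98, due 55, lateness 43
Maximum = 43.
SPT (increasing processing time): Order 2 Order 3 Order 5 Order 1 Order 6 Order 7 Order 4.
Order 2: 0→9, due 43, lateness -34
Order 3: 9→19, due 86, lateness -67
Order 5: 19→30, due 41, lateness -11
Order 1: 30→43, due 87, lateness -44
Order 6: 43→57, due 61, lateness -4
Order 7: 57→77, due 55, lateness 22
Order 4: 77→98, due 63, lateness 35
Maximum = 35.
Difference = 43 − 35 = 8.

8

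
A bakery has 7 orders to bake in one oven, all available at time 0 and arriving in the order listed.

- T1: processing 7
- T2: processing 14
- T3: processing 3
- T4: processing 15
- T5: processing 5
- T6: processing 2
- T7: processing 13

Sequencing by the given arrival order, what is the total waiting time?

FIFO (arrival order): T1 T2 T3 T4 T5 T6 T7.
T1: waits 0, runs 0→7
T2: waits 7, runs 7→21
T3: waits 21, runs 21→24
T4: waits 24, runs 24→39
T5: waits 39, runs 39→44
T6: waits 44, runs 44→46
T7: waits 46, runs 46→59
Sum = 0+7+21+24+39+44+46 = 181.

181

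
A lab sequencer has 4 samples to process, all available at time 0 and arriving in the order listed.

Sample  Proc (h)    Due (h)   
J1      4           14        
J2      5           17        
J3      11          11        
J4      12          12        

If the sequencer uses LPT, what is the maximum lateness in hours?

LPT (decreasing processing time): J4 J3 J2 J1.
J4: 0→12, due 12, lateness 0
J3: 12→23, due 11, lateness 12
J2: 23→28, due 17, lateness 11
J1: 28→32, due 14, lateness 18
Maximum = 18.

18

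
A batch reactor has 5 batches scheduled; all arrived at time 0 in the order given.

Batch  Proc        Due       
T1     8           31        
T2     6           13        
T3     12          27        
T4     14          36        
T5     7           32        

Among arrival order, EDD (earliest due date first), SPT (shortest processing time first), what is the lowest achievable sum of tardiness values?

FIFO (arrival order): T1 T2 T3 T4 T5.
T1: 0→8, due 31, tardiness 0
T2: 8→14, due 13, tardiness 1
T3: 14→26, due 27, tardiness 0
T4: 26→40, due 36, tardiness 4
T5: 40→47, due 32, tardiness 15
Sum = 0+1+0+4+15 = 20.
EDD (increasing due date): T2 T3 T1 T5 T4.
T2: 0→6, due 13, tardiness 0
T3: 6→18, due 27, tardiness 0
T1: 18→26, due 31, tardiness 0
T5: 26→33, due 32, tardiness 1
T4: 33→47, due 36, tardiness 11
Sum = 0+0+0+1+11 = 12.
SPT (increasing processing time): T2 T5 T1 T3 T4.
T2: 0→6, due 13, tardiness 0
T5: 6→13, due 32, tardiness 0
T1: 13→21, due 31, tardiness 0
T3: 21→33, due 27, tardiness 6
T4: 33→47, due 36, tardiness 11
Sum = 0+0+0+6+11 = 17.
FIFO 20, EDD 12, SPT 17 → minimum 12.

12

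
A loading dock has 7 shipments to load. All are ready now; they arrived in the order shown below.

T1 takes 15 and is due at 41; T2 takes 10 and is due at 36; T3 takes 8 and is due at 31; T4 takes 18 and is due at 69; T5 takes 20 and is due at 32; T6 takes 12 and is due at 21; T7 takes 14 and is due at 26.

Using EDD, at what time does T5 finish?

54

EDD (increasing due date): T6 T7 T3 T5 T2 T1 T4.
T6: 0→12
T7: 12→26
T3: 26→34
T5: 34→54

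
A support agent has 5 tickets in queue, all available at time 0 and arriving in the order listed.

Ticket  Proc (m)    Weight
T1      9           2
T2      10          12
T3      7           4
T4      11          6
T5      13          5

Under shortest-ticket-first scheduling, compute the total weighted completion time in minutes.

SPT (increasing processing time): T3 T1 T2 T4 T5.
T3: finishes 7, weight 4, w·C = 28
T1: finishes 16, weight 2, w·C = 32
T2: finishes 26, weight 12, w·C = 312
T4: finishes 37, weight 6, w·C = 222
T5: finishes 50, weight 5, w·C = 250
Sum = 28+32+312+222+250 = 844.

844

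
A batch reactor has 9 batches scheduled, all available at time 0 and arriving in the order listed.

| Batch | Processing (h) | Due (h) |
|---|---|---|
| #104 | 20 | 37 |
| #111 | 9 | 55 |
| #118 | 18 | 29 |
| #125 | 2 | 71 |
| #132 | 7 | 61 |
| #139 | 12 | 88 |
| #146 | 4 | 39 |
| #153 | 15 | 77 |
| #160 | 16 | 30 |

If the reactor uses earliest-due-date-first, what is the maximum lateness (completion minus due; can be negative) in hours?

19

EDD (increasing due date): #118 #160 #104 #146 #111 #132 #125 #153 #139.
#118: 0→18, due 29, lateness -11
#160: 18→34, due 30, lateness 4
#104: 34→54, due 37, lateness 17
#146: 54→58, due 39, lateness 19
#111: 58→67, due 55, lateness 12
#132: 67→74, due 61, lateness 13
#125: 74→76, due 71, lateness 5
#153: 76→91, due 77, lateness 14
#139: 91→103, due 88, lateness 15
Maximum = 19.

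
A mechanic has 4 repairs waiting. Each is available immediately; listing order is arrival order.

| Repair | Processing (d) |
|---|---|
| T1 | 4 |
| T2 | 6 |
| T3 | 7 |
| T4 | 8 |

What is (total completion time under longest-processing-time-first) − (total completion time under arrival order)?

LPT (decreasing processing time): T4 T3 T2 T1.
T4: 0→8
T3: 8→15
T2: 15→21
T1: 21→25
Sum = 8+15+21+25 = 69.
FIFO (arrival order): T1 T2 T3 T4.
T1: 0→4
T2: 4→10
T3: 10→17
T4: 17→25
Sum = 4+10+17+25 = 56.
Difference = 69 − 56 = 13.

13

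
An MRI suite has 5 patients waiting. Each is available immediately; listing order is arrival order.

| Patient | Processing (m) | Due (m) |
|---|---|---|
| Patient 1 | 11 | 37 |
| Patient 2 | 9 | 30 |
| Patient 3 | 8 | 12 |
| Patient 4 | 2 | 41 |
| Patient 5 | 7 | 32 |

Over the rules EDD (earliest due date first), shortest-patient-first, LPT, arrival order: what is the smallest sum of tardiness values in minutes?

0

EDD (increasing due date): Patient 3 Patient 2 Patient 5 Patient 1 Patient 4.
Patient 3: 0→8, due 12, tardiness 0
Patient 2: 8→17, due 30, tardiness 0
Patient 5: 17→24, due 32, tardiness 0
Patient 1: 24→35, due 37, tardiness 0
Patient 4: 35→37, due 41, tardiness 0
Sum = 0+0+0+0+0 = 0.
SPT (increasing processing time): Patient 4 Patient 5 Patient 3 Patient 2 Patient 1.
Patient 4: 0→2, due 41, tardiness 0
Patient 5: 2→9, due 32, tardiness 0
Patient 3: 9→17, due 12, tardiness 5
Patient 2: 17→26, due 30, tardiness 0
Patient 1: 26→37, due 37, tardiness 0
Sum = 0+0+5+0+0 = 5.
LPT (decreasing processing time): Patient 1 Patient 2 Patient 3 Patient 5 Patient 4.
Patient 1: 0→11, due 37, tardiness 0
Patient 2: 11→20, due 30, tardiness 0
Patient 3: 20→28, due 12, tardiness 16
Patient 5: 28→35, due 32, tardiness 3
Patient 4: 35→37, due 41, tardiness 0
Sum = 0+0+16+3+0 = 19.
FIFO (arrival order): Patient 1 Patient 2 Patient 3 Patient 4 Patient 5.
Patient 1: 0→11, due 37, tardiness 0
Patient 2: 11→20, due 30, tardiness 0
Patient 3: 20→28, due 12, tardiness 16
Patient 4: 28→30, due 41, tardiness 0
Patient 5: 30→37, due 32, tardiness 5
Sum = 0+0+16+0+5 = 21.
EDD 0, SPT 5, LPT 19, FIFO 21 → minimum 0.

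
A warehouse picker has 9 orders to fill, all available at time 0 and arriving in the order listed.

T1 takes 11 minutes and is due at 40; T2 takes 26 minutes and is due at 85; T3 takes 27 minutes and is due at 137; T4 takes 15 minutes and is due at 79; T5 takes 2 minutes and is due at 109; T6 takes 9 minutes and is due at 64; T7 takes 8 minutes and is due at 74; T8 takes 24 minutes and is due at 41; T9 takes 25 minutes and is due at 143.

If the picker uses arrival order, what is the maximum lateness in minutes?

81

FIFO (arrival order): T1 T2 T3 T4 T5 T6 T7 T8 T9.
T1: 0→11, due 40, lateness -29
T2: 11→37, due 85, lateness -48
T3: 37→64, due 137, lateness -73
T4: 64→79, due 79, lateness 0
T5: 79→81, due 109, lateness -28
T6: 81→90, due 64, lateness 26
T7: 90→98, due 74, lateness 24
T8: 98→122, due 41, lateness 81
T9: 122→147, due 143, lateness 4
Maximum = 81.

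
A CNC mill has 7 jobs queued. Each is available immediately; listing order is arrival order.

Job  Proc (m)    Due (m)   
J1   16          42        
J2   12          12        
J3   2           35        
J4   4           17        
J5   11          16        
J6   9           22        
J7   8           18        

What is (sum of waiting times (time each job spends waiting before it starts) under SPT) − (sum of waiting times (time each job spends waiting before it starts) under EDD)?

SPT (increasing processing time): J3 J4 J7 J6 J5 J2 J1.
J3: waits 0, runs 0→2
J4: waits 2, runs 2→6
J7: waits 6, runs 6→14
J6: waits 14, runs 14→23
J5: waits 23, runs 23→34
J2: waits 34, runs 34→46
J1: waits 46, runs 46→62
Sum = 0+2+6+14+23+34+46 = 125.
EDD (increasing due date): J2 J5 J4 J7 J6 J3 J1.
J2: waits 0, runs 0→12
J5: waits 12, runs 12→23
J4: waits 23, runs 23→27
J7: waits 27, runs 27→35
J6: waits 35, runs 35→44
J3: waits 44, runs 44→46
J1: waits 46, runs 46→62
Sum = 0+12+23+27+35+44+46 = 187.
Difference = 125 − 187 = -62.

-62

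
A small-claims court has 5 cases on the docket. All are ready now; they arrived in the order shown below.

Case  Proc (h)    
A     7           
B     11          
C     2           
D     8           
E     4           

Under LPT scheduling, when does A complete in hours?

LPT (decreasing processing time): B D A E C.
B: 0→11
D: 11→19
A: 19→26

26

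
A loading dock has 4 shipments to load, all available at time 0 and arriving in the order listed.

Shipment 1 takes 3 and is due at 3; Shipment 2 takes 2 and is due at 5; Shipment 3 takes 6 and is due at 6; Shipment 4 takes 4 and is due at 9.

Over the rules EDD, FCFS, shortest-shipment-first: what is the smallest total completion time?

EDD (increasing due date): Shipment 1 Shipment 2 Shipment 3 Shipment 4.
Shipment 1: 0→3
Shipment 2: 3→5
Shipment 3: 5→11
Shipment 4: 11→15
Sum = 3+5+11+15 = 34.
FIFO (arrival order): Shipment 1 Shipment 2 Shipment 3 Shipment 4.
Shipment 1: 0→3
Shipment 2: 3→5
Shipment 3: 5→11
Shipment 4: 11→15
Sum = 3+5+11+15 = 34.
SPT (increasing processing time): Shipment 2 Shipment 1 Shipment 4 Shipment 3.
Shipment 2: 0→2
Shipment 1: 2→5
Shipment 4: 5→9
Shipment 3: 9→15
Sum = 2+5+9+15 = 31.
EDD 34, FIFO 34, SPT 31 → minimum 31.

31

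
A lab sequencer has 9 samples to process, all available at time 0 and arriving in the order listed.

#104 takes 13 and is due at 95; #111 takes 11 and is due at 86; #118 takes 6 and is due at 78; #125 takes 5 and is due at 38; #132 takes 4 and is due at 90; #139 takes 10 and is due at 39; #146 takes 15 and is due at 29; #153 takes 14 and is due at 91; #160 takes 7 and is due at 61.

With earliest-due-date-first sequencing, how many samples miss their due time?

EDD (increasing due date): #146 #125 #139 #160 #118 #111 #132 #153 #104.
#146: 0→15, due 29, tardiness 0
#125: 15→20, due 38, tardiness 0
#139: 20→30, due 39, tardiness 0
#160: 30→37, due 61, tardiness 0
#118: 37→43, due 78, tardiness 0
#111: 43→54, due 86, tardiness 0
#132: 54→58, due 90, tardiness 0
#153: 58→72, due 91, tardiness 0
#104: 72→85, due 95, tardiness 0
Late samples: 0.

0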